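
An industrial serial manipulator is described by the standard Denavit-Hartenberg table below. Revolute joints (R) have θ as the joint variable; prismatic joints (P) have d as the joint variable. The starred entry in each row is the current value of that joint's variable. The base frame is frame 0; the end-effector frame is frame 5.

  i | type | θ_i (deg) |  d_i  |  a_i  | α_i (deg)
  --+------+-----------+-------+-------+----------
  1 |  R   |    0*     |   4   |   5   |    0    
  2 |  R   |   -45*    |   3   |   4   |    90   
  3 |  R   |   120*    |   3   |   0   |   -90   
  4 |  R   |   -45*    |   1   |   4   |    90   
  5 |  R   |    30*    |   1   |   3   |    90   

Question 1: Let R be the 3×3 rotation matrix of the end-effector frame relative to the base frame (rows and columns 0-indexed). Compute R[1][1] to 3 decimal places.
-0.750

End-effector y-axis (col 1 of R) = (-0.2500,-0.7500,-0.6124)
R[1][1] = -0.7500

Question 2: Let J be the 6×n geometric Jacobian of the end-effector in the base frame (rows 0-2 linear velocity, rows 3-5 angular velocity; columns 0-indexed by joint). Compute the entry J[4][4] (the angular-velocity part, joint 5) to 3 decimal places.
axis z_4 = (-0.2500,-0.7500,-0.6124); lever o_n−o_4 = (-3.1171,-0.4810,0.2286)
cross product → J_v[:, 4] = (-0.4660,1.9660,-2.2176)
J_ω[:, 4] = z_4
entry J[4][4] = -0.7500

-0.750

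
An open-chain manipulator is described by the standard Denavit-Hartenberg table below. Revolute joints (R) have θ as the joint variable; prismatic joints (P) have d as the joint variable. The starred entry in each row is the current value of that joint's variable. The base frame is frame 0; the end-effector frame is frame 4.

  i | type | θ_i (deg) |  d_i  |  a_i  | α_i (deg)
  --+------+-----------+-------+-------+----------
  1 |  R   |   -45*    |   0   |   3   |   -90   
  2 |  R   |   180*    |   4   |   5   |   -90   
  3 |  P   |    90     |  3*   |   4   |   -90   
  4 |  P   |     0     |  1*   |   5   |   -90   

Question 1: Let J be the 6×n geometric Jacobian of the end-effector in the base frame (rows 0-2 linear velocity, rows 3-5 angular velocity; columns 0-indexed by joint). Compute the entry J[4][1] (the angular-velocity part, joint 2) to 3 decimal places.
0.707

axis z_1 = (0.7071,0.7071,0.0000); lever o_n−o_1 = (-6.3640,-0.7071,3.0000)
cross product → J_v[:, 1] = (2.1213,-2.1213,4.0000)
J_ω[:, 1] = z_1
entry J[4][1] = 0.7071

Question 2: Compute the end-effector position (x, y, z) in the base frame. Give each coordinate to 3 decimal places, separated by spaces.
-4.243 -2.828 3.000

after link 1: o_1 = (2.1213, -2.1213, 0.0000)
after link 2: o_2 = (1.4142, 4.2426, -0.0000)
after link 3: o_3 = (-1.4142, 1.4142, 3.0000)
after link 4: o_4 = (-4.2426, -2.8284, 3.0000)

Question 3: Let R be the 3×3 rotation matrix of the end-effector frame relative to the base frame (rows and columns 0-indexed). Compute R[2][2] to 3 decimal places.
-1.000

End-effector z-axis (col 2 of R) = (0.0000,-0.0000,-1.0000)
R[2][2] = -1.0000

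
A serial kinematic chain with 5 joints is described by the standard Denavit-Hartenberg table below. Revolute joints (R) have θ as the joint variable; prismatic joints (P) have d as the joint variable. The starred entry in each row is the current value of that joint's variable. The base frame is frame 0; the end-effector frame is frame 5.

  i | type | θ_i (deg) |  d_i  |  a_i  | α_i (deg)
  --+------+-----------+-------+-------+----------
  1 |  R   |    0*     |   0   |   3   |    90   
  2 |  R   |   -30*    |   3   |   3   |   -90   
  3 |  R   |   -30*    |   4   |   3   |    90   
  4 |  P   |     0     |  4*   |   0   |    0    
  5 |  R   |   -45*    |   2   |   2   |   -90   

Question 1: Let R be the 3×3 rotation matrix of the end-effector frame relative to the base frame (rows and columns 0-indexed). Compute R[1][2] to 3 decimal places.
-0.354

End-effector z-axis (col 2 of R) = (0.8839,-0.3536,0.3062)
R[1][2] = -0.3536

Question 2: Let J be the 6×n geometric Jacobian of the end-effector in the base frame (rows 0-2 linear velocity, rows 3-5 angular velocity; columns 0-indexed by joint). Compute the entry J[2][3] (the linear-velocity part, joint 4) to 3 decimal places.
0.250

prismatic axis z_3 = (-0.4330,-0.8660,0.2500)
J_v[:, 3] = z_3; J_ω[:, 3] = (0,0,0)
entry J[2][3] = 0.2500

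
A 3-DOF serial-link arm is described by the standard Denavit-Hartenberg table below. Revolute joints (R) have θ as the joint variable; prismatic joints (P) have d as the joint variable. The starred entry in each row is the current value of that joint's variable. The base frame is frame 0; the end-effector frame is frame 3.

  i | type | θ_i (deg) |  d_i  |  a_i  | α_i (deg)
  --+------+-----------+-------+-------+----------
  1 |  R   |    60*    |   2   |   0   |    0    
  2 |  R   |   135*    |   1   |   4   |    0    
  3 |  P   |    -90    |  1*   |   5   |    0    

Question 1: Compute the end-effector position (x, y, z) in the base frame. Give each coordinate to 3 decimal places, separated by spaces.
after link 1: o_1 = (0.0000, 0.0000, 2.0000)
after link 2: o_2 = (-3.8637, -1.0353, 3.0000)
after link 3: o_3 = (-5.1578, 3.7944, 4.0000)

-5.158 3.794 4.000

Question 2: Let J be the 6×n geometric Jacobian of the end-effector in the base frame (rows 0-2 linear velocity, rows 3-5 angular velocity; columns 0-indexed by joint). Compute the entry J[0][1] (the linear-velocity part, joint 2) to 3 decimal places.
-3.794

axis z_1 = (0.0000,0.0000,1.0000); lever o_n−o_1 = (-5.1578,3.7944,2.0000)
cross product → J_v[:, 1] = (-3.7944,-5.1578,0.0000)
J_ω[:, 1] = z_1
entry J[0][1] = -3.7944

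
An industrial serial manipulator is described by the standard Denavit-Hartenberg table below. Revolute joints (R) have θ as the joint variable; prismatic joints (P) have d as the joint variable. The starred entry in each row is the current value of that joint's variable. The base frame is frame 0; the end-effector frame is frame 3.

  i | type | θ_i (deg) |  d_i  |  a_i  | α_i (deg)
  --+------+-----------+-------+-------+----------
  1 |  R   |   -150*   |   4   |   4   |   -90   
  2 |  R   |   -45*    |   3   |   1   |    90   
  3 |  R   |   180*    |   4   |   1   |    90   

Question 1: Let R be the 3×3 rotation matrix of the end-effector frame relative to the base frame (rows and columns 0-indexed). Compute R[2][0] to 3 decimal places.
-0.707

End-effector x-axis (col 0 of R) = (0.6124,0.3536,-0.7071)
R[2][0] = -0.7071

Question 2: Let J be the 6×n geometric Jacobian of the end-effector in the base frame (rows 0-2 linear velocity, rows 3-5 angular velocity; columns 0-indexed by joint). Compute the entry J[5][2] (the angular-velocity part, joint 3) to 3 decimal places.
axis z_2 = (0.6124,0.3536,0.7071); lever o_n−o_2 = (3.0619,1.7678,2.1213)
cross product → J_v[:, 2] = (-0.5000,0.8660,0.0000)
J_ω[:, 2] = z_2
entry J[5][2] = 0.7071

0.707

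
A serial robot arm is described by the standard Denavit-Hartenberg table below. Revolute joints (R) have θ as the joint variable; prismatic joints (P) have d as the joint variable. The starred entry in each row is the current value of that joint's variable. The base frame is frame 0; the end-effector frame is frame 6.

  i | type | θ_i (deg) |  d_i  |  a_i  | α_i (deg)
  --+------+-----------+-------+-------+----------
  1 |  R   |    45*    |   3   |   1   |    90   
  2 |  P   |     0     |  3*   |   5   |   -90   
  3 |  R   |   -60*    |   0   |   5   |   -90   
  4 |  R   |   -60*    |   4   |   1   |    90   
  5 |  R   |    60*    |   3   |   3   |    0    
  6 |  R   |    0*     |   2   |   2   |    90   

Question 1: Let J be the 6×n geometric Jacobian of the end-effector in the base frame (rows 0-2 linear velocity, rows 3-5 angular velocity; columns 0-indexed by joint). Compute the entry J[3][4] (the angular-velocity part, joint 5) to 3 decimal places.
-0.837

axis z_4 = (-0.8365,0.2241,0.5000); lever o_n−o_4 = (-1.8545,4.9798,4.6651)
cross product → J_v[:, 4] = (-1.4442,2.9752,-3.7500)
J_ω[:, 4] = z_4
entry J[3][4] = -0.8365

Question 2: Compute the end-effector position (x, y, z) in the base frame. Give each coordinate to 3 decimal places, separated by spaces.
10.857 9.541 8.531

after link 1: o_1 = (0.7071, 0.7071, 3.0000)
after link 2: o_2 = (6.3640, 2.1213, 3.0000)
after link 3: o_3 = (11.1936, 0.8272, 3.0000)
after link 4: o_4 = (12.7118, 4.5615, 3.8660)
after link 5: o_5 = (11.5992, 7.5494, 6.6651)
after link 6: o_6 = (10.8574, 9.5413, 8.5311)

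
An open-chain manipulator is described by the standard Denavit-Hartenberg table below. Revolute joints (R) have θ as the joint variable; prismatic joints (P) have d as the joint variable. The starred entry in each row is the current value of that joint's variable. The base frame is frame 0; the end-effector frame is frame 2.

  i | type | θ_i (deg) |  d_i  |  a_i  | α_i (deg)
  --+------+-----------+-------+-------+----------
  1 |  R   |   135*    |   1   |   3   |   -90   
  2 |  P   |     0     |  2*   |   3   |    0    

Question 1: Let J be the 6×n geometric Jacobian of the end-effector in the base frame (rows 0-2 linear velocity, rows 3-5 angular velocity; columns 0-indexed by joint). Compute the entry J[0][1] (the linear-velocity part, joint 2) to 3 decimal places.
prismatic axis z_1 = (-0.7071,-0.7071,0.0000)
J_v[:, 1] = z_1; J_ω[:, 1] = (0,0,0)
entry J[0][1] = -0.7071

-0.707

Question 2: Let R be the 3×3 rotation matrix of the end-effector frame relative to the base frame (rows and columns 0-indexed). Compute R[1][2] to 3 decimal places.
-0.707

End-effector z-axis (col 2 of R) = (-0.7071,-0.7071,0.0000)
R[1][2] = -0.7071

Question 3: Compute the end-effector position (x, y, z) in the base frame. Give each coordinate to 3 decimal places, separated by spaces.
-5.657 2.828 1.000

after link 1: o_1 = (-2.1213, 2.1213, 1.0000)
after link 2: o_2 = (-5.6569, 2.8284, 1.0000)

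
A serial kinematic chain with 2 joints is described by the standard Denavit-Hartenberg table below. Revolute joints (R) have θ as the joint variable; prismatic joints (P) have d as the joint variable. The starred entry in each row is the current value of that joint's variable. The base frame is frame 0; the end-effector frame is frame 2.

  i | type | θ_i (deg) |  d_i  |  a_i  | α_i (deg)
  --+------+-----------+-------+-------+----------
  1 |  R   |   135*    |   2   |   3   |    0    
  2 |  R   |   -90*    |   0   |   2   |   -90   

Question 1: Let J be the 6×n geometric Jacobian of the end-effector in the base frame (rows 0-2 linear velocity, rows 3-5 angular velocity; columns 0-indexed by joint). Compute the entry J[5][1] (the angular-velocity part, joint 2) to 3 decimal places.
axis z_1 = (0.0000,0.0000,1.0000); lever o_n−o_1 = (1.4142,1.4142,0.0000)
cross product → J_v[:, 1] = (-1.4142,1.4142,0.0000)
J_ω[:, 1] = z_1
entry J[5][1] = 1.0000

1.000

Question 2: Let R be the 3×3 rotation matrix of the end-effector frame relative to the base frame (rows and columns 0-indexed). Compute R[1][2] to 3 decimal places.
0.707

End-effector z-axis (col 2 of R) = (-0.7071,0.7071,0.0000)
R[1][2] = 0.7071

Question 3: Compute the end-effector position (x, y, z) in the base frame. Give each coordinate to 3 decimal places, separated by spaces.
-0.707 3.536 2.000

after link 1: o_1 = (-2.1213, 2.1213, 2.0000)
after link 2: o_2 = (-0.7071, 3.5355, 2.0000)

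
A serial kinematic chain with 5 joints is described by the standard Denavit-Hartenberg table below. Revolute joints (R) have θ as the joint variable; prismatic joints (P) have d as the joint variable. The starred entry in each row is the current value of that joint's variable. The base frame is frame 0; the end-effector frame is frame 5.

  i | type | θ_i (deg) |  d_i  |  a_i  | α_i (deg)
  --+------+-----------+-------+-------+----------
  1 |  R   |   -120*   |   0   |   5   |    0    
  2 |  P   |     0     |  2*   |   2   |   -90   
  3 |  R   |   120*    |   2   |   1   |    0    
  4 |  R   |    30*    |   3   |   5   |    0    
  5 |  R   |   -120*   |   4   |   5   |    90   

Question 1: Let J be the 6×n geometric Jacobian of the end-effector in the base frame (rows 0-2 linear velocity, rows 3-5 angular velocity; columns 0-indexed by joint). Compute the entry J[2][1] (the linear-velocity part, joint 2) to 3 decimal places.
1.000

prismatic axis z_1 = (0.0000,0.0000,1.0000)
J_v[:, 1] = z_1; J_ω[:, 1] = (0,0,0)
entry J[2][1] = 1.0000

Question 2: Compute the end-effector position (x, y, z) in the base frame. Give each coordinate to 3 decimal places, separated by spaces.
4.544 -10.129 -3.866

after link 1: o_1 = (-2.5000, -4.3301, 0.0000)
after link 2: o_2 = (-3.5000, -6.0622, 2.0000)
after link 3: o_3 = (-1.5179, -6.6292, 1.1340)
after link 4: o_4 = (3.2452, -4.3792, -1.3660)
after link 5: o_5 = (4.5442, -10.1292, -3.8660)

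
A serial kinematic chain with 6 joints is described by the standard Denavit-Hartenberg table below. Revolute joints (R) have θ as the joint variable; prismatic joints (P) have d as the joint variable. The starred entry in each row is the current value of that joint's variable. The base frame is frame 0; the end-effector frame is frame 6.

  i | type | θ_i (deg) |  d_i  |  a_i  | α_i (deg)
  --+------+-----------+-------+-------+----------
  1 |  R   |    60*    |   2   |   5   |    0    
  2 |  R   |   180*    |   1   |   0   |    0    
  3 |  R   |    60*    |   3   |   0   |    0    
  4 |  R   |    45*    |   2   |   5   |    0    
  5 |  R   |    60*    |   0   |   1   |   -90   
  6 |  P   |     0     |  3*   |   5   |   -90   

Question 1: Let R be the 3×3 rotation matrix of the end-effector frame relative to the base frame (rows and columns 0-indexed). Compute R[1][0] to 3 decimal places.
End-effector x-axis (col 0 of R) = (0.7071,0.7071,0.0000)
R[1][0] = 0.7071

0.707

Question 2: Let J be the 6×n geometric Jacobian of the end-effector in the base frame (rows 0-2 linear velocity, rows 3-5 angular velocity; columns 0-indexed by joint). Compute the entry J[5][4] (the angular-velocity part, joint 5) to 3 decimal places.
1.000

axis z_4 = (0.0000,0.0000,1.0000); lever o_n−o_4 = (2.1213,6.3640,0.0000)
cross product → J_v[:, 4] = (-6.3640,2.1213,0.0000)
J_ω[:, 4] = z_4
entry J[5][4] = 1.0000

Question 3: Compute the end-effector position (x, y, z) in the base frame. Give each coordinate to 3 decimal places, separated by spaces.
9.451 9.400 8.000

after link 1: o_1 = (2.5000, 4.3301, 2.0000)
after link 2: o_2 = (2.5000, 4.3301, 3.0000)
after link 3: o_3 = (2.5000, 4.3301, 6.0000)
after link 4: o_4 = (7.3296, 3.0360, 8.0000)
after link 5: o_5 = (8.0367, 3.7431, 8.0000)
after link 6: o_6 = (9.4509, 9.4000, 8.0000)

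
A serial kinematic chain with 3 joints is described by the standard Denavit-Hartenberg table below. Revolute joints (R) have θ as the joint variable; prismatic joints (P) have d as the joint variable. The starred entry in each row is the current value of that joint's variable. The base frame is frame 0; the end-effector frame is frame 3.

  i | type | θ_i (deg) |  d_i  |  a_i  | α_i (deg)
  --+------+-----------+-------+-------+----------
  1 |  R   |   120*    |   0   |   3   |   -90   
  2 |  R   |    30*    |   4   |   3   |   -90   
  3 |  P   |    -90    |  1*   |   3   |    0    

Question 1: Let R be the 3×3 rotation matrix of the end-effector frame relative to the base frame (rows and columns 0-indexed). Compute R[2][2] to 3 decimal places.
-0.866

End-effector z-axis (col 2 of R) = (0.2500,-0.4330,-0.8660)
R[2][2] = -0.8660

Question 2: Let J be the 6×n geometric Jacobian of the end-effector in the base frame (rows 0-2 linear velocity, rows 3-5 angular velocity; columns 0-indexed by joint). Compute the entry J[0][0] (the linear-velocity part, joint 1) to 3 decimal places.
axis z_0 = ẑ; lever o_n−o_0 = (-8.6112,0.9151,-2.3660)
cross product → J_v[:, 0] = (-0.9151,-8.6112,0.0000)
J_ω[:, 0] = z_0
entry J[0][0] = -0.9151

-0.915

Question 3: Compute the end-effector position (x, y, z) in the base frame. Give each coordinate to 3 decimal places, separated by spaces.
after link 1: o_1 = (-1.5000, 2.5981, 0.0000)
after link 2: o_2 = (-6.2631, 2.8481, -1.5000)
after link 3: o_3 = (-8.6112, 0.9151, -2.3660)

-8.611 0.915 -2.366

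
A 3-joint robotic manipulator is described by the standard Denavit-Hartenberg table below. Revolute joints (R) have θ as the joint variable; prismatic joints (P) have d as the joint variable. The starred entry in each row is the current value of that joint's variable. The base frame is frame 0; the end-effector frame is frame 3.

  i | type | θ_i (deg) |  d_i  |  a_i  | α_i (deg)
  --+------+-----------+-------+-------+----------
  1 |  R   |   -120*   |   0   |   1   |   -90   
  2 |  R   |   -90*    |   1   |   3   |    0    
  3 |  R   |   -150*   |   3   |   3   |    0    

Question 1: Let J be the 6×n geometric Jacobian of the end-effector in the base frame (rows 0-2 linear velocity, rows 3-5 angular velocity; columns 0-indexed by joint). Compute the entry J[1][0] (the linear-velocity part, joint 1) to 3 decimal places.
3.714

axis z_0 = ẑ; lever o_n−o_0 = (3.7141,-1.5670,0.4019)
cross product → J_v[:, 0] = (1.5670,3.7141,-0.0000)
J_ω[:, 0] = z_0
entry J[1][0] = 3.7141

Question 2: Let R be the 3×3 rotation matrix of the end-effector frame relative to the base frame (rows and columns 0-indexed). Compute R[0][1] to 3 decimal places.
0.433

End-effector y-axis (col 1 of R) = (0.4330,0.7500,0.5000)
R[0][1] = 0.4330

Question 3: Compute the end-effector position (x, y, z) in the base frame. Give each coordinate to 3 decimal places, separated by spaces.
3.714 -1.567 0.402

after link 1: o_1 = (-0.5000, -0.8660, 0.0000)
after link 2: o_2 = (0.3660, -1.3660, 3.0000)
after link 3: o_3 = (3.7141, -1.5670, 0.4019)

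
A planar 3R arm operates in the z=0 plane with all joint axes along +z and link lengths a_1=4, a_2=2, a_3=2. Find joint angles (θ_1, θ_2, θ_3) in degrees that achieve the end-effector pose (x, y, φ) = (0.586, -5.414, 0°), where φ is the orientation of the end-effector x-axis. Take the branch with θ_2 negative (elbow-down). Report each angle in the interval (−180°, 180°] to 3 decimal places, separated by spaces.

-89.994 -45.015 135.009

wrist centre = target − a_3·(cos φ, sin φ) = (-1.4140, -5.4140)
cos θ_2 = (31.3108−4²−2²)/(2·4·2) = 0.7069; θ_2 = -45.0148° (elbow-down)
β = atan2(-5.4140,-1.4140) = -104.6372°; ψ = atan2(-1.4146,5.4138) = -14.6434°
θ_1 = β − ψ = -89.9939°
θ_3 = φ − θ_1 − θ_2 = 135.0087° (wrapped to (-180°,180°])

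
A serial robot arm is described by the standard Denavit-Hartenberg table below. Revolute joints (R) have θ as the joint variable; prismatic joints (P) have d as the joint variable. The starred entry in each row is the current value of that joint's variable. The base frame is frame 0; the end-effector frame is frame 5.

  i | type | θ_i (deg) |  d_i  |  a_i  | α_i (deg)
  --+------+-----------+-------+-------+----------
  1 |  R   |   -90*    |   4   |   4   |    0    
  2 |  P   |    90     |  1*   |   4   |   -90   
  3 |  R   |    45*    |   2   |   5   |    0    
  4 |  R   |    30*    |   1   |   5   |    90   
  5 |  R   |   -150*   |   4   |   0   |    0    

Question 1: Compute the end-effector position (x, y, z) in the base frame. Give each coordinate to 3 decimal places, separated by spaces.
after link 1: o_1 = (0.0000, -4.0000, 4.0000)
after link 2: o_2 = (4.0000, -4.0000, 5.0000)
after link 3: o_3 = (7.5355, -2.0000, 1.4645)
after link 4: o_4 = (8.8296, -1.0000, -3.3652)
after link 5: o_5 = (12.6933, -1.0000, -2.3299)

12.693 -1.000 -2.330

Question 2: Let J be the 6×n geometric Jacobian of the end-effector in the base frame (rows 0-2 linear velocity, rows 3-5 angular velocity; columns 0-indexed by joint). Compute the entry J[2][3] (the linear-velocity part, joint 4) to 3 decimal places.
axis z_3 = (0.0000,1.0000,0.0000); lever o_n−o_3 = (5.1578,1.0000,-3.7944)
cross product → J_v[:, 3] = (-3.7944,0.0000,-5.1578)
J_ω[:, 3] = z_3
entry J[2][3] = -5.1578

-5.158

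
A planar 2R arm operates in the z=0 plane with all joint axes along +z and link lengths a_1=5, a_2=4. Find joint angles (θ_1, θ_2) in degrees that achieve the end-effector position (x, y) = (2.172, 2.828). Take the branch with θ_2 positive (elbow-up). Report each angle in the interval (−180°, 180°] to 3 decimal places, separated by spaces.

cos θ_2 = (12.7152−5²−4²)/(2·5·4) = -0.7071; θ_2 = 135.0011° (elbow-up)
β = atan2(2.8280,2.1720) = 52.4745°; ψ = atan2(2.8284,2.1715) = 52.4843°
θ_1 = β − ψ = -0.0098°

-0.010 135.001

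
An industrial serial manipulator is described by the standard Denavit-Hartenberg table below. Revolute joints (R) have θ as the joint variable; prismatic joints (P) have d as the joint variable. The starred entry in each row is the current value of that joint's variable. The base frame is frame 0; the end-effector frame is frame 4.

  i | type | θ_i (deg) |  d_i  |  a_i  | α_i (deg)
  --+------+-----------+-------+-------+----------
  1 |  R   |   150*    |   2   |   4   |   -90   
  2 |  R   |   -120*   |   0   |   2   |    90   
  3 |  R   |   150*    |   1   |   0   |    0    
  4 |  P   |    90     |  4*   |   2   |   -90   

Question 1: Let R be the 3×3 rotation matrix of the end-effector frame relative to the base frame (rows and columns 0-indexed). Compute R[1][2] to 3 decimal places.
End-effector z-axis (col 2 of R) = (0.6250,0.2165,0.7500)
R[1][2] = 0.2165

0.217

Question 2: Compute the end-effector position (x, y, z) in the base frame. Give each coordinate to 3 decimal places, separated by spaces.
after link 1: o_1 = (-3.4641, 2.0000, 2.0000)
after link 2: o_2 = (-2.5981, 1.5000, 3.7321)
after link 3: o_3 = (-1.8481, 1.0670, 3.2321)
after link 4: o_4 = (1.5849, 1.0849, 0.3660)

1.585 1.085 0.366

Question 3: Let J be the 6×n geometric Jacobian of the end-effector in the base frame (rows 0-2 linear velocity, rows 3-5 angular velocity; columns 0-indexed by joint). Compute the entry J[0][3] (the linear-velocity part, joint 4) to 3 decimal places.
prismatic axis z_3 = (0.7500,-0.4330,-0.5000)
J_v[:, 3] = z_3; J_ω[:, 3] = (0,0,0)
entry J[0][3] = 0.7500

0.750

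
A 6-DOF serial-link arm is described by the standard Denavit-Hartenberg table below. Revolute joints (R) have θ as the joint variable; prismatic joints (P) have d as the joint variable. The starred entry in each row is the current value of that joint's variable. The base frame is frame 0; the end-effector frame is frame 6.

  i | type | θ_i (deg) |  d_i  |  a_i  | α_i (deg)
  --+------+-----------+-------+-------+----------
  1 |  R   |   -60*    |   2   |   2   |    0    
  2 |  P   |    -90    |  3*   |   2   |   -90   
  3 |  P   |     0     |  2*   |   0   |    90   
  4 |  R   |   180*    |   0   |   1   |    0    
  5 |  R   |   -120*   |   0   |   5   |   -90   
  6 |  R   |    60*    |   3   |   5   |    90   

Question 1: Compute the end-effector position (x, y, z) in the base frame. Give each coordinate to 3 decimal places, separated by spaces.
after link 1: o_1 = (1.0000, -1.7321, 2.0000)
after link 2: o_2 = (-0.7321, -2.7321, 5.0000)
after link 3: o_3 = (0.2679, -4.4641, 5.0000)
after link 4: o_4 = (1.1340, -3.9641, 5.0000)
after link 5: o_5 = (1.1340, -8.9641, 5.0000)
after link 6: o_6 = (4.1340, -11.4641, 0.6699)

4.134 -11.464 0.670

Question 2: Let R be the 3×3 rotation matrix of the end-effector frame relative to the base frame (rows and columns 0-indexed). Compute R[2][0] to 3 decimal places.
-0.866

End-effector x-axis (col 0 of R) = (0.0000,-0.5000,-0.8660)
R[2][0] = -0.8660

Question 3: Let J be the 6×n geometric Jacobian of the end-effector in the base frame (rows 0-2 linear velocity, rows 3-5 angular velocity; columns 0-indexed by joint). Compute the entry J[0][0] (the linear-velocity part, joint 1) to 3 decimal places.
11.464

axis z_0 = ẑ; lever o_n−o_0 = (4.1340,-11.4641,0.6699)
cross product → J_v[:, 0] = (11.4641,4.1340,-0.0000)
J_ω[:, 0] = z_0
entry J[0][0] = 11.4641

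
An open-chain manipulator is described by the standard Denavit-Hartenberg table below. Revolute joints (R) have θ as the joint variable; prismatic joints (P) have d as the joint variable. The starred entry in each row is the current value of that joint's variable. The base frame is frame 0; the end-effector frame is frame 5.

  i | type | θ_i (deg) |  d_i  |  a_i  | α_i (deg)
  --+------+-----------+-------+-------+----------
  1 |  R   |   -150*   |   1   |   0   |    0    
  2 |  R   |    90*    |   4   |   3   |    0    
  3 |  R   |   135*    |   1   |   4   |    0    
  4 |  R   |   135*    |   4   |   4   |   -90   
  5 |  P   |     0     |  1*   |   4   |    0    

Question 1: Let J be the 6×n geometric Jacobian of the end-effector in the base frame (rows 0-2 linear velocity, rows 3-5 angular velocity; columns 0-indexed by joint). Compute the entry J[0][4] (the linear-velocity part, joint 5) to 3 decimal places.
0.500

prismatic axis z_4 = (0.5000,-0.8660,0.0000)
J_v[:, 4] = z_4; J_ω[:, 4] = (0,0,0)
entry J[0][4] = 0.5000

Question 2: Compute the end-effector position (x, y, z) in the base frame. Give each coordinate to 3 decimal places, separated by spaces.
-3.893 -3.600 10.000

after link 1: o_1 = (0.0000, 0.0000, 1.0000)
after link 2: o_2 = (1.5000, -2.5981, 5.0000)
after link 3: o_3 = (2.5353, 1.2656, 6.0000)
after link 4: o_4 = (-0.9288, -0.7344, 10.0000)
after link 5: o_5 = (-3.8929, -3.6004, 10.0000)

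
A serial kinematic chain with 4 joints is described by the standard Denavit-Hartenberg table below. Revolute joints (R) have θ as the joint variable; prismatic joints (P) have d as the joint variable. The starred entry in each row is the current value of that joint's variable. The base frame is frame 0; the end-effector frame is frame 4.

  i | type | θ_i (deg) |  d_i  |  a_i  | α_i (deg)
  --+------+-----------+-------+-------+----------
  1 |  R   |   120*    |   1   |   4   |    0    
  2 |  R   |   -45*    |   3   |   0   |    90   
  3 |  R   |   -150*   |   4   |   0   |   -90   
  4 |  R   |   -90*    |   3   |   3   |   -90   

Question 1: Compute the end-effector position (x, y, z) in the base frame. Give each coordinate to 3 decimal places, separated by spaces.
5.150 3.101 1.402

after link 1: o_1 = (-2.0000, 3.4641, 1.0000)
after link 2: o_2 = (-2.0000, 3.4641, 4.0000)
after link 3: o_3 = (1.8637, 2.4288, 4.0000)
after link 4: o_4 = (5.1497, 3.1013, 1.4019)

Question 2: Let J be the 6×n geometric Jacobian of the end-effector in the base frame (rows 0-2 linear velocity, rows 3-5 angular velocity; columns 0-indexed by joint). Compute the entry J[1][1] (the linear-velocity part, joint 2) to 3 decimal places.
7.150

axis z_1 = (0.0000,0.0000,1.0000); lever o_n−o_1 = (7.1497,-0.3628,0.4019)
cross product → J_v[:, 1] = (0.3628,7.1497,-0.0000)
J_ω[:, 1] = z_1
entry J[1][1] = 7.1497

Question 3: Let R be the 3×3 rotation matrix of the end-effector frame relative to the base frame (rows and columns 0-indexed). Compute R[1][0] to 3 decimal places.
End-effector x-axis (col 0 of R) = (0.9659,-0.2588,0.0000)
R[1][0] = -0.2588

-0.259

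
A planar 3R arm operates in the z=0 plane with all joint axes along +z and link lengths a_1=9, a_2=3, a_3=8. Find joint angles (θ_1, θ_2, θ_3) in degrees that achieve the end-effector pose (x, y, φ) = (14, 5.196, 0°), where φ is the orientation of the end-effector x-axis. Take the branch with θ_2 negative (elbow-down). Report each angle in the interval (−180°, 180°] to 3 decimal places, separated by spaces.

59.999 -120.002 60.003

wrist centre = target − a_3·(cos φ, sin φ) = (6.0000, 5.1960)
cos θ_2 = (62.9984−9²−3²)/(2·9·3) = -0.5000; θ_2 = -120.0019° (elbow-down)
β = atan2(5.1960,6.0000) = 40.8926°; ψ = atan2(-2.5980,7.4999) = -19.1065°
θ_1 = β − ψ = 59.9990°
θ_3 = φ − θ_1 − θ_2 = 60.0029° (wrapped to (-180°,180°])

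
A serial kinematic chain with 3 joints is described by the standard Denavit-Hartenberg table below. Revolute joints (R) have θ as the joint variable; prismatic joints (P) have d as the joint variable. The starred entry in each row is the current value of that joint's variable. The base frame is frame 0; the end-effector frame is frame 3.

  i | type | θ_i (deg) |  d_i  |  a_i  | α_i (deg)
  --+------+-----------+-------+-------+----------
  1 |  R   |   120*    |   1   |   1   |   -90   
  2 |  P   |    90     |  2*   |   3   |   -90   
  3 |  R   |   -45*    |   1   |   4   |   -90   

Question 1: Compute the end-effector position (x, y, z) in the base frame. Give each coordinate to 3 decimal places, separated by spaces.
after link 1: o_1 = (-0.5000, 0.8660, 1.0000)
after link 2: o_2 = (-2.2321, -0.1340, -2.0000)
after link 3: o_3 = (-4.1815, -2.4142, -4.8284)

-4.182 -2.414 -4.828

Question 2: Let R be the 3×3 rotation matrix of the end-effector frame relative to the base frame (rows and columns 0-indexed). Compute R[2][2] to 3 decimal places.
-0.707

End-effector z-axis (col 2 of R) = (0.6124,0.3536,-0.7071)
R[2][2] = -0.7071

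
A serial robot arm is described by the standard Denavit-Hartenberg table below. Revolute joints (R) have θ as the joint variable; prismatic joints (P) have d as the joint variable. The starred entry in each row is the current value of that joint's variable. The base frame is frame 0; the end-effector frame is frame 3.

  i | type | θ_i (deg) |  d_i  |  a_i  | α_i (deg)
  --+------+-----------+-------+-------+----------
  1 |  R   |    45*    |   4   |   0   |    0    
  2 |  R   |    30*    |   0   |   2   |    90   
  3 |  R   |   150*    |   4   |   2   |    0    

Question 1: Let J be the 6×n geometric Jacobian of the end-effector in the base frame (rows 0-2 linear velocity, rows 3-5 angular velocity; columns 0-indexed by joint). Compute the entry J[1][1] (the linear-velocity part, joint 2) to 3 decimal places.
3.933

axis z_1 = (0.0000,0.0000,1.0000); lever o_n−o_1 = (3.9331,-0.7765,1.0000)
cross product → J_v[:, 1] = (0.7765,3.9331,-0.0000)
J_ω[:, 1] = z_1
entry J[1][1] = 3.9331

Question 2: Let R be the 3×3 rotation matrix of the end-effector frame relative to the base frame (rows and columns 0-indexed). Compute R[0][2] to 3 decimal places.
0.966

End-effector z-axis (col 2 of R) = (0.9659,-0.2588,0.0000)
R[0][2] = 0.9659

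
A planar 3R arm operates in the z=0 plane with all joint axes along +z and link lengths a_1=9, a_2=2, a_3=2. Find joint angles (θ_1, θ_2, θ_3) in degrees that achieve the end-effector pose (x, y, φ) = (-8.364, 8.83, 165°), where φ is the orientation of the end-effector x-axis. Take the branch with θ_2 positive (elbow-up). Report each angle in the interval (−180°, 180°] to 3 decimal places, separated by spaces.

120.004 44.973 0.023

wrist centre = target − a_3·(cos φ, sin φ) = (-6.4321, 8.3124)
cos θ_2 = (110.4679−9²−2²)/(2·9·2) = 0.7074; θ_2 = 44.9729° (elbow-up)
β = atan2(8.3124,-6.4321) = 127.7329°; ψ = atan2(1.4135,10.4149) = 7.7292°
θ_1 = β − ψ = 120.0037°
θ_3 = φ − θ_1 − θ_2 = 0.0234° (wrapped to (-180°,180°])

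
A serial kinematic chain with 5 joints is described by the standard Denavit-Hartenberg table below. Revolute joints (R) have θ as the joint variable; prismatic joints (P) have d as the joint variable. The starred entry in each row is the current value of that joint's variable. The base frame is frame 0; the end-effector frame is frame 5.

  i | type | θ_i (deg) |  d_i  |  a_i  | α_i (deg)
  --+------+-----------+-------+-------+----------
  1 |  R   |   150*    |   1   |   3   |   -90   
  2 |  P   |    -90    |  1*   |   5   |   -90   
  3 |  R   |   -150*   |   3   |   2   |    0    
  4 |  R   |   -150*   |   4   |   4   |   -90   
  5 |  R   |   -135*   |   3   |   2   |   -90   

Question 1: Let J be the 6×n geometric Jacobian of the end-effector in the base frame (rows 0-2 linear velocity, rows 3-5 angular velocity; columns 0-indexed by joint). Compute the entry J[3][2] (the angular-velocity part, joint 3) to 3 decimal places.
axis z_2 = (-0.8660,0.5000,-0.0000); lever o_n−o_2 = (-5.9172,6.5795,-3.0372)
cross product → J_v[:, 2] = (-1.5186,-2.6303,-2.7394)
J_ω[:, 2] = z_2
entry J[3][2] = -0.8660

-0.866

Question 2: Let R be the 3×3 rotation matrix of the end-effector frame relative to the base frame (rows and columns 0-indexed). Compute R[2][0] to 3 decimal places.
End-effector x-axis (col 0 of R) = (-0.9186,-0.1768,-0.3536)
R[2][0] = -0.3536

-0.354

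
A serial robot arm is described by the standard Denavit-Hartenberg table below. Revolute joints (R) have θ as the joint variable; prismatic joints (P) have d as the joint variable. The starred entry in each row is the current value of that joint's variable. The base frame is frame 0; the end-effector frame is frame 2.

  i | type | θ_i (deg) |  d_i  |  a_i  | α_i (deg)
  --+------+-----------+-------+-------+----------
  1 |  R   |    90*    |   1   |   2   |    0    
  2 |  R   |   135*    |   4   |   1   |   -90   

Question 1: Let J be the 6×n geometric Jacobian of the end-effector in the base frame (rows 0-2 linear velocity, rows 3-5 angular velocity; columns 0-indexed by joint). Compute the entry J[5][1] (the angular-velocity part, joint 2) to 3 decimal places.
1.000

axis z_1 = (0.0000,0.0000,1.0000); lever o_n−o_1 = (-0.7071,-0.7071,4.0000)
cross product → J_v[:, 1] = (0.7071,-0.7071,0.0000)
J_ω[:, 1] = z_1
entry J[5][1] = 1.0000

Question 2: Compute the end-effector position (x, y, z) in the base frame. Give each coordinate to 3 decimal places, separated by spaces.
-0.707 1.293 5.000

after link 1: o_1 = (0.0000, 2.0000, 1.0000)
after link 2: o_2 = (-0.7071, 1.2929, 5.0000)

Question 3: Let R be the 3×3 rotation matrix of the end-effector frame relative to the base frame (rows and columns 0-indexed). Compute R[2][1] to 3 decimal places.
End-effector y-axis (col 1 of R) = (0.0000,-0.0000,-1.0000)
R[2][1] = -1.0000

-1.000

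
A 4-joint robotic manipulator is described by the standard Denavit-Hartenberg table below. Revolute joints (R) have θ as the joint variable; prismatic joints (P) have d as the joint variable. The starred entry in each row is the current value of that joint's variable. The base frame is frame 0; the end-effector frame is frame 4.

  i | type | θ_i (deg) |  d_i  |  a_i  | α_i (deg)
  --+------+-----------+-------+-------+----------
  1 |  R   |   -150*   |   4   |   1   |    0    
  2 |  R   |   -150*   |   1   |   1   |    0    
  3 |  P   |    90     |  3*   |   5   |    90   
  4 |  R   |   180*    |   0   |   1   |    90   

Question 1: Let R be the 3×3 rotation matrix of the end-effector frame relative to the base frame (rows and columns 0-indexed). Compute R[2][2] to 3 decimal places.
1.000

End-effector z-axis (col 2 of R) = (-0.0000,0.0000,1.0000)
R[2][2] = 1.0000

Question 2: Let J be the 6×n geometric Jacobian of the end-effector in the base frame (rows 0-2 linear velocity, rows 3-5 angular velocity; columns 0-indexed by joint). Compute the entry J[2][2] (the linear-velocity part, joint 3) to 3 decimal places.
prismatic axis z_2 = (0.0000,0.0000,1.0000)
J_v[:, 2] = z_2; J_ω[:, 2] = (0,0,0)
entry J[2][2] = 1.0000

1.000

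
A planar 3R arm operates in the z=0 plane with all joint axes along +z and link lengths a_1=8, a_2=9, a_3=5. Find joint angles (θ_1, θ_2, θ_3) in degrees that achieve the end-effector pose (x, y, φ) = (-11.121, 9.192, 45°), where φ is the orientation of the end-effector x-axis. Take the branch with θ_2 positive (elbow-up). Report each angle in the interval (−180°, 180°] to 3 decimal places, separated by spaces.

134.997 45.008 -135.005

wrist centre = target − a_3·(cos φ, sin φ) = (-14.6565, 5.6565)
cos θ_2 = (246.8096−8²−9²)/(2·8·9) = 0.7070; θ_2 = 45.0078° (elbow-up)
β = atan2(5.6565,-14.6565) = 158.8967°; ψ = atan2(6.3648,14.3631) = 23.8999°
θ_1 = β − ψ = 134.9968°
θ_3 = φ − θ_1 − θ_2 = -135.0045° (wrapped to (-180°,180°])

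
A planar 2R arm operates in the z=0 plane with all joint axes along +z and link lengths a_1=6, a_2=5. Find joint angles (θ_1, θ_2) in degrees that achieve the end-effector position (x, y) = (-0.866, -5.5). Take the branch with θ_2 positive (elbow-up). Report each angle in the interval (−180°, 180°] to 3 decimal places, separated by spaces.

cos θ_2 = (31.0000−6²−5²)/(2·6·5) = -0.5000; θ_2 = 120.0000° (elbow-up)
β = atan2(-5.5000,-0.8660) = -98.9480°; ψ = atan2(4.3301,3.5000) = 51.0517°
θ_1 = β − ψ = -149.9998°

-150.000 120.000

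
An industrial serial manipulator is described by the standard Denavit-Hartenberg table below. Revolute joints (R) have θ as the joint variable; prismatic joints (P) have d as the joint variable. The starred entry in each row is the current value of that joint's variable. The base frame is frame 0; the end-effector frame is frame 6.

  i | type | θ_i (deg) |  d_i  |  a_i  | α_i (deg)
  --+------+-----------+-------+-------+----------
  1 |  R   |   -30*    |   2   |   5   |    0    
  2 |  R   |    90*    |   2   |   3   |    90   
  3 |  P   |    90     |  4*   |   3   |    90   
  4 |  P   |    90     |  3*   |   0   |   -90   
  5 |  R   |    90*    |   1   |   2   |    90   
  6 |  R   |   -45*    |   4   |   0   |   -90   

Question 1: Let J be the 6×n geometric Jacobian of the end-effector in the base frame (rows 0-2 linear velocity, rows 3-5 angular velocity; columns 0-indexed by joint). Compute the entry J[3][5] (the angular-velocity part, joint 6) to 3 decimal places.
0.866

axis z_5 = (0.8660,-0.5000,0.0000); lever o_n−o_5 = (3.4641,-2.0000,0.0000)
cross product → J_v[:, 5] = (0.0000,0.0000,0.0000)
J_ω[:, 5] = z_5
entry J[3][5] = 0.8660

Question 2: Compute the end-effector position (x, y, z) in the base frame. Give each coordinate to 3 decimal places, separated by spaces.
after link 1: o_1 = (4.3301, -2.5000, 2.0000)
after link 2: o_2 = (5.8301, 0.0981, 4.0000)
after link 3: o_3 = (9.2942, -1.9019, 7.0000)
after link 4: o_4 = (10.7942, 0.6962, 7.0000)
after link 5: o_5 = (9.7942, -1.0359, 6.0000)
after link 6: o_6 = (13.2583, -3.0359, 6.0000)

13.258 -3.036 6.000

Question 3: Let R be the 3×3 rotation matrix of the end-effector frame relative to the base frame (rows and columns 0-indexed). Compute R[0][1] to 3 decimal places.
End-effector y-axis (col 1 of R) = (-0.8660,0.5000,-0.0000)
R[0][1] = -0.8660

-0.866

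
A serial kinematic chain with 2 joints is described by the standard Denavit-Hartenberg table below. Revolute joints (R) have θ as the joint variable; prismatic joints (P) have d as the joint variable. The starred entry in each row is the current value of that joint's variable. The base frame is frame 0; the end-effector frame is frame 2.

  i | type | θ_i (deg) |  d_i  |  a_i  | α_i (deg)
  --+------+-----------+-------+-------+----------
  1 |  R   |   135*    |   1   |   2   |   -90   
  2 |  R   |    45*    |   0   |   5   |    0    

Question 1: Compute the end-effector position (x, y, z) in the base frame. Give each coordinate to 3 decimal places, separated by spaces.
-3.914 3.914 -2.536

after link 1: o_1 = (-1.4142, 1.4142, 1.0000)
after link 2: o_2 = (-3.9142, 3.9142, -2.5355)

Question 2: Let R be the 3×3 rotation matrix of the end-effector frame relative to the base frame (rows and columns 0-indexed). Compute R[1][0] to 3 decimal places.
0.500

End-effector x-axis (col 0 of R) = (-0.5000,0.5000,-0.7071)
R[1][0] = 0.5000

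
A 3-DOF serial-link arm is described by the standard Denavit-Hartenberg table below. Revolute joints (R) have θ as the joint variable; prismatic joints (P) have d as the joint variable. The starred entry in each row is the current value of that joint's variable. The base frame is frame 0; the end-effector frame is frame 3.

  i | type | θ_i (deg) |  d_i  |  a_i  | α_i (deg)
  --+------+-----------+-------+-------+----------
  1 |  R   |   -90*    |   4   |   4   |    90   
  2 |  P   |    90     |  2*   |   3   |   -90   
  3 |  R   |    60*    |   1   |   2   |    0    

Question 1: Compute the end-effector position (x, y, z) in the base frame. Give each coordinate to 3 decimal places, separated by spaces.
after link 1: o_1 = (0.0000, -4.0000, 4.0000)
after link 2: o_2 = (-2.0000, -4.0000, 7.0000)
after link 3: o_3 = (-0.2679, -3.0000, 8.0000)

-0.268 -3.000 8.000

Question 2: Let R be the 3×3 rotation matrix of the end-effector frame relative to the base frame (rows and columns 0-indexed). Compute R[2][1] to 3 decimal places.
-0.866

End-effector y-axis (col 1 of R) = (0.5000,0.0000,-0.8660)
R[2][1] = -0.8660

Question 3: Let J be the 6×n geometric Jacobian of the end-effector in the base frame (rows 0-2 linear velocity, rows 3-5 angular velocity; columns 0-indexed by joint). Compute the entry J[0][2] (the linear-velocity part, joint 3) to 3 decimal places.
axis z_2 = (-0.0000,1.0000,0.0000); lever o_n−o_2 = (1.7321,1.0000,1.0000)
cross product → J_v[:, 2] = (1.0000,0.0000,-1.7321)
J_ω[:, 2] = z_2
entry J[0][2] = 1.0000

1.000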